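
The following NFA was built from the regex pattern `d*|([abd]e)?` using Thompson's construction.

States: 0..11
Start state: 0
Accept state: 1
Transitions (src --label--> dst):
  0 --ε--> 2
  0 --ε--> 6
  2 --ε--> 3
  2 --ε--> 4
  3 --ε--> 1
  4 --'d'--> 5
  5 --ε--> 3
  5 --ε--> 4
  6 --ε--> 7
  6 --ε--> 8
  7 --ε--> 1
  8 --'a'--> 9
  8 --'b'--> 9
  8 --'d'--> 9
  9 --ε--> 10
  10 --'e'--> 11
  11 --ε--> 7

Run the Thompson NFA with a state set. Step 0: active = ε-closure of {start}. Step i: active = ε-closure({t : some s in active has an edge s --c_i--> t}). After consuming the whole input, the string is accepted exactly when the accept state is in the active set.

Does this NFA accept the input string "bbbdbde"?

S₀ = ε-closure({0}) = {0,1,2,3,4,6,7,8}
'b' @ 1: {9,10}
'b' @ 2: {}  — no active states
rest 'bdbde' ignored (set empty)
end set {} — state 1 not in

Answer: REJECT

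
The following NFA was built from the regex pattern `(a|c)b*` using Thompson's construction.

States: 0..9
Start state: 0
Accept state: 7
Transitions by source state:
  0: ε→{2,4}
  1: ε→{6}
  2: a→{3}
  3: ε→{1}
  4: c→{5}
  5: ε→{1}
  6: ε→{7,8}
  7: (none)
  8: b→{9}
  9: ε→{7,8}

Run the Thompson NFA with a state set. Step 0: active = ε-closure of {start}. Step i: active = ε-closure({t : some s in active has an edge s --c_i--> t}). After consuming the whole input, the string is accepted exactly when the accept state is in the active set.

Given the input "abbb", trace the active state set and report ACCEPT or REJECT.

start: ε-closure({0}) = {0,2,4}
'a' @ 1: {1,3,6,7,8}  (accept∈set)
'b' @ 2: {7,8,9}  (accept∈set)
'b' @ 3: {7,8,9}  (accept∈set)
'b' @ 4: {7,8,9}  (accept∈set)
final: {7,8,9}; accept 7 in set

Answer: ACCEPT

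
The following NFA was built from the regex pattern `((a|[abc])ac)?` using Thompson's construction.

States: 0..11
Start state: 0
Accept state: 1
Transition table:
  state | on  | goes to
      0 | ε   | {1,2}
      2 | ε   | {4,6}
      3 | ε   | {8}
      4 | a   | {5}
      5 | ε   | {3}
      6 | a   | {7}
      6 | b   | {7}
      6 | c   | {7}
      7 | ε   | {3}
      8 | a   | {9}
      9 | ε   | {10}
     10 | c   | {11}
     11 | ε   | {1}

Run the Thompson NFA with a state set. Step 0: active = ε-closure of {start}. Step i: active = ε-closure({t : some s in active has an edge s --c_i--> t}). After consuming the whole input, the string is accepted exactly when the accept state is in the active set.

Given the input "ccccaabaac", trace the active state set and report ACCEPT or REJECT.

Answer: REJECT

Derivation:
start: ε-closure({0}) = {0,1,2,4,6}
'c' @ 1: {3,7,8}
'c' @ 2: {}  — state set empty
rest 'ccaabaac' ignored (set empty)
end set {} — state 1 not in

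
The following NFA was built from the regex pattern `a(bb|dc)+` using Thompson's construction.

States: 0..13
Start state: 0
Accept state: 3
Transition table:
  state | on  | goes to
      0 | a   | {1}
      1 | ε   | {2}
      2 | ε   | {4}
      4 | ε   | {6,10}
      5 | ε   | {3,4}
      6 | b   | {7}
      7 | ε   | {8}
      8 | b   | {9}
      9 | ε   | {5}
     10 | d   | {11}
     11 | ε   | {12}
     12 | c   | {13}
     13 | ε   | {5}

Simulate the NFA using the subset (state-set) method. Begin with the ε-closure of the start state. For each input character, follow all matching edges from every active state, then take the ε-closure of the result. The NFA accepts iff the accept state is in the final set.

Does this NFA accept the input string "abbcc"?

S₀ = ε-closure({0}) = {0}
'a' @ 1: {1,2,4,6,10}
'b' @ 2: {7,8}
'b' @ 3: {3,4,5,6,9,10}  ✓accept
'c' @ 4: {}  — state set empty
rest 'c' ignored (set empty)
end set {} — state 3 not in

Answer: REJECT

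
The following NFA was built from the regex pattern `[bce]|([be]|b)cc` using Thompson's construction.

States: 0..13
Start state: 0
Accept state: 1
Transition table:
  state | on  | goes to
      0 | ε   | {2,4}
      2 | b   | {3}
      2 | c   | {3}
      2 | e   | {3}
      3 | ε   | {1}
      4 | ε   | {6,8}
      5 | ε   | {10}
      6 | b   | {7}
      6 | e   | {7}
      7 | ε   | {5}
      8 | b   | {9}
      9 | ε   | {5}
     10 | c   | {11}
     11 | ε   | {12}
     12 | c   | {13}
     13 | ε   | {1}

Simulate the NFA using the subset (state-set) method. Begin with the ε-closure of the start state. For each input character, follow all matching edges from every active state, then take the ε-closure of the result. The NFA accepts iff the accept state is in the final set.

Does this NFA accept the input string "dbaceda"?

S₀ = ε-closure({0}) = {0,2,4,6,8}
'd' @ 1: {}  — dead — no transitions
rest 'baceda' ignored (set empty)
end set {} — state 1 not in

Answer: REJECT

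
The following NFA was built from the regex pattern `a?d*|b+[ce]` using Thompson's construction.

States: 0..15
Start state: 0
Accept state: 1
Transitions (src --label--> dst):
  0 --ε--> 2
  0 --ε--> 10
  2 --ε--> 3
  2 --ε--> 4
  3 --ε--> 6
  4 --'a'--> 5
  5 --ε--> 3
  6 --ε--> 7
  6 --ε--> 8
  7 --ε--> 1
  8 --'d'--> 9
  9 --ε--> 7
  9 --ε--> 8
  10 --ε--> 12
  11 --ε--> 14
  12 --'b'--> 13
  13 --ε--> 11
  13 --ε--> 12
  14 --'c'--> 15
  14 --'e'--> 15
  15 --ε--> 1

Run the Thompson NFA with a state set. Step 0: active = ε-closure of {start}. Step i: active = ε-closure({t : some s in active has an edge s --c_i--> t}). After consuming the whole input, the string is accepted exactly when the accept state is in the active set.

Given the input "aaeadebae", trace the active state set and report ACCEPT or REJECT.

initial (ε-close {0}): {0,1,2,3,4,6,7,8,10,12}
'a' @ 1: {1,3,5,6,7,8}  (accept∈set)
'a' @ 2: {}  — dead — no transitions
rest 'eadebae' ignored (set empty)
after full input: {}  (accept=1 not in)

Answer: REJECT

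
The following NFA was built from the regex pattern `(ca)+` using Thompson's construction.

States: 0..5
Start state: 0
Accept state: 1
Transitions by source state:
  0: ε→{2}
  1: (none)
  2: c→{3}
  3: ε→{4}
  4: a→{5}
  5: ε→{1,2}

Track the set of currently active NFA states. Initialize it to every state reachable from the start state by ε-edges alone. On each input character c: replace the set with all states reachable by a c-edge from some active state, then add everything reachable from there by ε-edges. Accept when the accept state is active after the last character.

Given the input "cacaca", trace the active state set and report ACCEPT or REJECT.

Answer: ACCEPT

Trace:
S₀ = ε-closure({0}) = {0,2}
'c' @ 1: {3,4}
'a' @ 2: {1,2,5}  ✓accept
'c' @ 3: {3,4}
'a' @ 4: {1,2,5}  ✓accept
'c' @ 5: {3,4}
'a' @ 6: {1,2,5}  ✓accept
final: {1,2,5}; accept 1 in set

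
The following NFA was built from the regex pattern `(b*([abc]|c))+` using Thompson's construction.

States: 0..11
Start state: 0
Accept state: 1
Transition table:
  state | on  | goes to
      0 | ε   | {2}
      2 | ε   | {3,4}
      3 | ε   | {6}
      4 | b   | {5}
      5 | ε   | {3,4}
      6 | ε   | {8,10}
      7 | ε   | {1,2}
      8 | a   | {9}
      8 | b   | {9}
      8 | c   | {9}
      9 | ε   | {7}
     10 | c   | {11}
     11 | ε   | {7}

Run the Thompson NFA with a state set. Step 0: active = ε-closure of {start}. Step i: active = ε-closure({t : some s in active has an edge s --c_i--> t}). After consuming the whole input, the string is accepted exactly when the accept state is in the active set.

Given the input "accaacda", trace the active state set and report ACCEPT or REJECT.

S₀ = ε-closure({0}) = {0,2,3,4,6,8,10}
'a' @ 1: {1,2,3,4,6,7,8,9,10}  (accept∈set)
'c' @ 2: {1,2,3,4,6,7,8,9,10,11}  (accept∈set)
'c' @ 3: {1,2,3,4,6,7,8,9,10,11}  (accept∈set)
'a' @ 4: {1,2,3,4,6,7,8,9,10}  (accept∈set)
'a' @ 5: {1,2,3,4,6,7,8,9,10}  (accept∈set)
'c' @ 6: {1,2,3,4,6,7,8,9,10,11}  (accept∈set)
'd' @ 7: {}  — state set empty
rest 'a' ignored (set empty)
end set {} — state 1 not in

Answer: REJECT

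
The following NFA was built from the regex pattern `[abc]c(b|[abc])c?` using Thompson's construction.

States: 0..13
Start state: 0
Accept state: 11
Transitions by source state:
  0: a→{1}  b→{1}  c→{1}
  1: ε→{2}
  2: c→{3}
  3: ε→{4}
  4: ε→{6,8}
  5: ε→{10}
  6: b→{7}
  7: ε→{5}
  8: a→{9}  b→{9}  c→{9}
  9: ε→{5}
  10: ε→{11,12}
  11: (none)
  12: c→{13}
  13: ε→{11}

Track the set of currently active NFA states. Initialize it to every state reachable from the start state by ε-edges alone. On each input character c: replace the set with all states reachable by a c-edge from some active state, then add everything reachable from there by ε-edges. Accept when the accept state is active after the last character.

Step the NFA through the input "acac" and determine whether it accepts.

Answer: ACCEPT

Steps:
start: ε-closure({0}) = {0}
'a' @ 1: {1,2}
'c' @ 2: {3,4,6,8}
'a' @ 3: {5,9,10,11,12}  [accepting]
'c' @ 4: {11,13}  [accepting]
final: {11,13}; accept 11 in set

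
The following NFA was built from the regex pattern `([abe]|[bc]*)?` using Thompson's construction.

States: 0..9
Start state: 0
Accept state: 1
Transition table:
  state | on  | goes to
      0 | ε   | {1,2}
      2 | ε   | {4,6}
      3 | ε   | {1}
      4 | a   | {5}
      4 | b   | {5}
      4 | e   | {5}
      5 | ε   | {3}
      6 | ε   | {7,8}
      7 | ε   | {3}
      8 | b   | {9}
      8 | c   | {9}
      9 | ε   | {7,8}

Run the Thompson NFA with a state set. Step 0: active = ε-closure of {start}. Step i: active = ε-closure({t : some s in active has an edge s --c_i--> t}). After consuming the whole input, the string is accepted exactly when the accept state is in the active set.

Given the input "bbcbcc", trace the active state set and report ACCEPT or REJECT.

S₀ = ε-closure({0}) = {0,1,2,3,4,6,7,8}
'b' @ 1: {1,3,5,7,8,9}  ✓accept
'b' @ 2: {1,3,7,8,9}  ✓accept
'c' @ 3: {1,3,7,8,9}  ✓accept
'b' @ 4: {1,3,7,8,9}  ✓accept
'c' @ 5: {1,3,7,8,9}  ✓accept
'c' @ 6: {1,3,7,8,9}  ✓accept
final: {1,3,7,8,9}; accept 1 in set

Answer: ACCEPT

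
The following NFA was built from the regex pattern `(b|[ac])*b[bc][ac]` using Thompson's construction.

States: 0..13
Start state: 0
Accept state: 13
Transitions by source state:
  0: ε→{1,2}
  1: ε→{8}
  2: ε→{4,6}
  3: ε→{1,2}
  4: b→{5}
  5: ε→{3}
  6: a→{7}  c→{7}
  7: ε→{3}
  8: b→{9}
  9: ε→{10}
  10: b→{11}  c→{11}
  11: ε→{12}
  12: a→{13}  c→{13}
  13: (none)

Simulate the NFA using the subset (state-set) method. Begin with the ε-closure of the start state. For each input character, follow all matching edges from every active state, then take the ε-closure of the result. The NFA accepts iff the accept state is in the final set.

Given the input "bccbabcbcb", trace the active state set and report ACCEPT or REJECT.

Answer: REJECT

Derivation:
initial (ε-close {0}): {0,1,2,4,6,8}
'b' @ 1: {1,2,3,4,5,6,8,9,10}
'c' @ 2: {1,2,3,4,6,7,8,11,12}
'c' @ 3: {1,2,3,4,6,7,8,13}  [accepting]
'b' @ 4: {1,2,3,4,5,6,8,9,10}
'a' @ 5: {1,2,3,4,6,7,8}
'b' @ 6: {1,2,3,4,5,6,8,9,10}
'c' @ 7: {1,2,3,4,6,7,8,11,12}
'b' @ 8: {1,2,3,4,5,6,8,9,10}
'c' @ 9: {1,2,3,4,6,7,8,11,12}
'b' @ 10: {1,2,3,4,5,6,8,9,10}
final: {1,2,3,4,5,6,8,9,10}; accept 13 not in set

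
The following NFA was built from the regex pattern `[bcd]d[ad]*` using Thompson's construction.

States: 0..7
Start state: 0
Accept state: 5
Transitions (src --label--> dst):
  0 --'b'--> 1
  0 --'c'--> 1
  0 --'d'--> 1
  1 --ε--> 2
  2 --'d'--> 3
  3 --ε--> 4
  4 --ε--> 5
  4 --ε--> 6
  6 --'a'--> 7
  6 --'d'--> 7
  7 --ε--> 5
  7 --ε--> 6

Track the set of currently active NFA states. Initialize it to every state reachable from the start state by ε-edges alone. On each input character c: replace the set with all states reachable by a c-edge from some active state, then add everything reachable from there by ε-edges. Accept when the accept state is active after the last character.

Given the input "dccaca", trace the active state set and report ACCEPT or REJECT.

Answer: REJECT

Steps:
start: ε-closure({0}) = {0}
'd' @ 1: {1,2}
'c' @ 2: {}  — dead — no transitions
rest 'caca' ignored (set empty)
after full input: {}  (accept=5 not in)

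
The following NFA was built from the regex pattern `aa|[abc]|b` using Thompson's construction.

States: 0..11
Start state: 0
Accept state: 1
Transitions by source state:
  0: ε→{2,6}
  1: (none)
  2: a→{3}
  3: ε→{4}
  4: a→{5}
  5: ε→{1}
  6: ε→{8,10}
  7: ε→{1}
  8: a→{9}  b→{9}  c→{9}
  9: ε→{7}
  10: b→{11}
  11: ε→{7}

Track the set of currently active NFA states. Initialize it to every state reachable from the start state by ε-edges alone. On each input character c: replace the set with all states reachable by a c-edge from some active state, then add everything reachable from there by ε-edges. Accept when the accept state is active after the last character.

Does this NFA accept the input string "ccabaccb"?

initial (ε-close {0}): {0,2,6,8,10}
'c' @ 1: {1,7,9}  ✓accept
'c' @ 2: {}  — dead — no transitions
rest 'abaccb' ignored (set empty)
final: {}; accept 1 not in set

Answer: REJECT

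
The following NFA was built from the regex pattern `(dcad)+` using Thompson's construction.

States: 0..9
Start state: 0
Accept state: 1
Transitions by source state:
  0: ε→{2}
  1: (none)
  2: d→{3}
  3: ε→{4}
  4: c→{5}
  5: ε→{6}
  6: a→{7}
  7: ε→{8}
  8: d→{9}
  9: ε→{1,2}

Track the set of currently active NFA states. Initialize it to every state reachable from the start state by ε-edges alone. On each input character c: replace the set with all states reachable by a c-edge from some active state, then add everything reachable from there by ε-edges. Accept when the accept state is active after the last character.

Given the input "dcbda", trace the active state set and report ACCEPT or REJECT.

Answer: REJECT

Trace:
S₀ = ε-closure({0}) = {0,2}
'd' @ 1: {3,4}
'c' @ 2: {5,6}
'b' @ 3: {}  — dead — no transitions
rest 'da' ignored (set empty)
final: {}; accept 1 not in set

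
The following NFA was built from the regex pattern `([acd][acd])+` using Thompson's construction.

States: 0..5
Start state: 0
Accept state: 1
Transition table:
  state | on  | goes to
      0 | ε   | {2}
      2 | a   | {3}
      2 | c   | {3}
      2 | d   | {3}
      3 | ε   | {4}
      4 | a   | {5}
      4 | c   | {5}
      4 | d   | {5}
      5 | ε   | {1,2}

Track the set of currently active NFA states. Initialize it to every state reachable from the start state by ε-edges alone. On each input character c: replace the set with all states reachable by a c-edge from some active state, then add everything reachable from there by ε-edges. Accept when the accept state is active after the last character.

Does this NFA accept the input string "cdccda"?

Answer: ACCEPT

Steps:
initial (ε-close {0}): {0,2}
'c' @ 1: {3,4}
'd' @ 2: {1,2,5}  [accepting]
'c' @ 3: {3,4}
'c' @ 4: {1,2,5}  [accepting]
'd' @ 5: {3,4}
'a' @ 6: {1,2,5}  [accepting]
final: {1,2,5}; accept 1 in set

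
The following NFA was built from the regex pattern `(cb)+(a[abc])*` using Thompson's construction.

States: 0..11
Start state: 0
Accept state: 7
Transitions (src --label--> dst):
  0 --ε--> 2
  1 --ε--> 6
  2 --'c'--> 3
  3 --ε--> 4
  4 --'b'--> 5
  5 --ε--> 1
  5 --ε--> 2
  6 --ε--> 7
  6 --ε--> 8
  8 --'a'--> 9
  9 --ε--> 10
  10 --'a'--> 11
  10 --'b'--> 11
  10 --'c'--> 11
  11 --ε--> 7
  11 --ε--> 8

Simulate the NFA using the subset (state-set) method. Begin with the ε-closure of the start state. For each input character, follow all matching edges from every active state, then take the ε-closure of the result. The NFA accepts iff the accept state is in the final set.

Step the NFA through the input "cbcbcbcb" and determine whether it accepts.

S₀ = ε-closure({0}) = {0,2}
'c' @ 1: {3,4}
'b' @ 2: {1,2,5,6,7,8}  [accepting]
'c' @ 3: {3,4}
'b' @ 4: {1,2,5,6,7,8}  [accepting]
'c' @ 5: {3,4}
'b' @ 6: {1,2,5,6,7,8}  [accepting]
'c' @ 7: {3,4}
'b' @ 8: {1,2,5,6,7,8}  [accepting]
final: {1,2,5,6,7,8}; accept 7 in set

Answer: ACCEPT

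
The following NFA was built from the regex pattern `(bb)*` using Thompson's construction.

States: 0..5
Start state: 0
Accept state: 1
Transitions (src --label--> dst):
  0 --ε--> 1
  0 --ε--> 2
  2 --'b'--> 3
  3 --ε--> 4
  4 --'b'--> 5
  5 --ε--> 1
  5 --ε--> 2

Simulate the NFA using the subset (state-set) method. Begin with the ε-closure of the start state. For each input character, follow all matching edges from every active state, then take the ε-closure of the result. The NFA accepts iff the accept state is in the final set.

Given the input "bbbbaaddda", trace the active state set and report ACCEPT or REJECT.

Answer: REJECT

Steps:
initial (ε-close {0}): {0,1,2}
'b' @ 1: {3,4}
'b' @ 2: {1,2,5}  ✓accept
'b' @ 3: {3,4}
'b' @ 4: {1,2,5}  ✓accept
'a' @ 5: {}  — dead — no transitions
rest 'addda' ignored (set empty)
final: {}; accept 1 not in set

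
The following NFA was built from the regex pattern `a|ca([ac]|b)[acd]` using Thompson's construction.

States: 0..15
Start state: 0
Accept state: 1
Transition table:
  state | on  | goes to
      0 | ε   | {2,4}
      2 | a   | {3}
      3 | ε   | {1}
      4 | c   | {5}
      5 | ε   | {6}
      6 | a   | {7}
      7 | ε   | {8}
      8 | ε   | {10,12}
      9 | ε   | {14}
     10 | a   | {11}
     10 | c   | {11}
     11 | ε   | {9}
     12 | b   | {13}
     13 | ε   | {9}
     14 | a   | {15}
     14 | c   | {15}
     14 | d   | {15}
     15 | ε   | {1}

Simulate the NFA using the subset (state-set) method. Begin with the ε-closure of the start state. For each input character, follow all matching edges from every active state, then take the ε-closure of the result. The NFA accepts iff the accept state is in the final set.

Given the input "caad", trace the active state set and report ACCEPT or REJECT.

Answer: ACCEPT

Derivation:
initial (ε-close {0}): {0,2,4}
'c' @ 1: {5,6}
'a' @ 2: {7,8,10,12}
'a' @ 3: {9,11,14}
'd' @ 4: {1,15}  (accept∈set)
after full input: {1,15}  (accept=1 in)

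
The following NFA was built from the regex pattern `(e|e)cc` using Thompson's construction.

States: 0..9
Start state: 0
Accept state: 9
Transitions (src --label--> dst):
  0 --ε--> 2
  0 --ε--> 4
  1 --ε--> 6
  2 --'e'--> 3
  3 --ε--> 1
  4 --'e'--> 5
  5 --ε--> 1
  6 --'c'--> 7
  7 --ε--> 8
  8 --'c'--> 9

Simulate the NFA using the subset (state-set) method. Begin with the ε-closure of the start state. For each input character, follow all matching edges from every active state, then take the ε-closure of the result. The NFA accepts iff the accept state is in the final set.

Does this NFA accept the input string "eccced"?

S₀ = ε-closure({0}) = {0,2,4}
'e' @ 1: {1,3,5,6}
'c' @ 2: {7,8}
'c' @ 3: {9}  [accepting]
'c' @ 4: {}  — state set empty
rest 'ed' ignored (set empty)
end set {} — state 9 not in

Answer: REJECT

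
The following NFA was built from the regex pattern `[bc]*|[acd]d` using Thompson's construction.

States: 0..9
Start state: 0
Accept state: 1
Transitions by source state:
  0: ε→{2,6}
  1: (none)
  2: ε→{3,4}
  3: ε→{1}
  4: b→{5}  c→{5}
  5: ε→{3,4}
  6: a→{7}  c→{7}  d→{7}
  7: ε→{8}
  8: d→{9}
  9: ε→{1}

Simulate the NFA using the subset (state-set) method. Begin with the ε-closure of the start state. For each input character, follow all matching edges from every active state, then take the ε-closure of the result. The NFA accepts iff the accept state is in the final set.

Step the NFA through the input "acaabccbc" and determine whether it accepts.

start: ε-closure({0}) = {0,1,2,3,4,6}
'a' @ 1: {7,8}
'c' @ 2: {}  — dead — no transitions
rest 'aabccbc' ignored (set empty)
end set {} — state 1 not in

Answer: REJECT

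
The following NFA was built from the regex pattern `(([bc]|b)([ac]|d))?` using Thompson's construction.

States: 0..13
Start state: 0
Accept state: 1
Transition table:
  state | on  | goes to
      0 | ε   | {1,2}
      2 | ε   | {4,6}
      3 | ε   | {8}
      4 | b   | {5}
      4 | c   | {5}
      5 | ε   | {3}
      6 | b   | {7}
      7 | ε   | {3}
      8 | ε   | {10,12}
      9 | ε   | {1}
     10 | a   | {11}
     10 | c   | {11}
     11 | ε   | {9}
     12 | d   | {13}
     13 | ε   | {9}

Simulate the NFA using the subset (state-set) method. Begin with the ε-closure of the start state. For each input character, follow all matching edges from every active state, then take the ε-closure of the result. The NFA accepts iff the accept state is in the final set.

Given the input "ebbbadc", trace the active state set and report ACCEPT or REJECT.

Answer: REJECT

Derivation:
initial (ε-close {0}): {0,1,2,4,6}
'e' @ 1: {}  — state set empty
rest 'bbbadc' ignored (set empty)
end set {} — state 1 not in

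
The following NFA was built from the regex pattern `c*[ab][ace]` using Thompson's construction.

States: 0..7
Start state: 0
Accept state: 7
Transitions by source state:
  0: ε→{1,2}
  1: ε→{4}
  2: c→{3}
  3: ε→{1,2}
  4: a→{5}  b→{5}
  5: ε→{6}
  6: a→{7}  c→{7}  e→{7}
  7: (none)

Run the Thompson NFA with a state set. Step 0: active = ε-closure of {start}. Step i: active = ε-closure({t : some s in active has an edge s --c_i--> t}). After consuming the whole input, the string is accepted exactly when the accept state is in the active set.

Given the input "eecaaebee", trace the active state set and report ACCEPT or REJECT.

start: ε-closure({0}) = {0,1,2,4}
'e' @ 1: {}  — no active states
rest 'ecaaebee' ignored (set empty)
final: {}; accept 7 not in set

Answer: REJECT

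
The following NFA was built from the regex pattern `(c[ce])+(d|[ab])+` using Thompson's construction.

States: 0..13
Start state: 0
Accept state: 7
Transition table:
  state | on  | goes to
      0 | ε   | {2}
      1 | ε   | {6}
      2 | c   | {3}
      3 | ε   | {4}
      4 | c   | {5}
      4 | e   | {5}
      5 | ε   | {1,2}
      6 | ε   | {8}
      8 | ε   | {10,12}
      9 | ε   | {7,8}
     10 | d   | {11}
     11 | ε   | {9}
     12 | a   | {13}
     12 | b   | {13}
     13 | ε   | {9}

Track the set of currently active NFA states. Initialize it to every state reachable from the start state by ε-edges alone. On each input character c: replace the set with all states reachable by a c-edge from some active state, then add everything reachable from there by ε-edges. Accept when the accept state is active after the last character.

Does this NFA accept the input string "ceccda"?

Answer: ACCEPT

Steps:
start: ε-closure({0}) = {0,2}
'c' @ 1: {3,4}
'e' @ 2: {1,2,5,6,8,10,12}
'c' @ 3: {3,4}
'c' @ 4: {1,2,5,6,8,10,12}
'd' @ 5: {7,8,9,10,11,12}  ✓accept
'a' @ 6: {7,8,9,10,12,13}  ✓accept
end set {7,8,9,10,12,13} — state 7 in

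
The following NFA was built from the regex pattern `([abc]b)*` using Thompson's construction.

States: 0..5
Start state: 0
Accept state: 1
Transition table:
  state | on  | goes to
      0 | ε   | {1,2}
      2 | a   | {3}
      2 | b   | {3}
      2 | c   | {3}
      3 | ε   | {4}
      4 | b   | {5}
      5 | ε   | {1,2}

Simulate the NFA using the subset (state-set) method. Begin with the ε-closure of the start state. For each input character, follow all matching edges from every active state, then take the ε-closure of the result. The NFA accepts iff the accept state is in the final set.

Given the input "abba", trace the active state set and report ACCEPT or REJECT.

S₀ = ε-closure({0}) = {0,1,2}
'a' @ 1: {3,4}
'b' @ 2: {1,2,5}  (accept∈set)
'b' @ 3: {3,4}
'a' @ 4: {}  — dead — no transitions
after full input: {}  (accept=1 not in)

Answer: REJECT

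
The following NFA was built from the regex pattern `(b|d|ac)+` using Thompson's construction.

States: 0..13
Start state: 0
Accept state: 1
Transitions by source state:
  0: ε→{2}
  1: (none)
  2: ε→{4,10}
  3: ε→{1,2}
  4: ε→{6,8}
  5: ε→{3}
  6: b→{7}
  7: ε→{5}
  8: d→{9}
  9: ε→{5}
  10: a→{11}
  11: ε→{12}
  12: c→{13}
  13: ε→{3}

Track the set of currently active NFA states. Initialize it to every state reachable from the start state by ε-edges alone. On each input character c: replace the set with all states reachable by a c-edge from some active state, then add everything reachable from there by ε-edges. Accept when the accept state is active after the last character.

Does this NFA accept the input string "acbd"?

Answer: ACCEPT

Derivation:
S₀ = ε-closure({0}) = {0,2,4,6,8,10}
'a' @ 1: {11,12}
'c' @ 2: {1,2,3,4,6,8,10,13}  ✓accept
'b' @ 3: {1,2,3,4,5,6,7,8,10}  ✓accept
'd' @ 4: {1,2,3,4,5,6,8,9,10}  ✓accept
after full input: {1,2,3,4,5,6,8,9,10}  (accept=1 in)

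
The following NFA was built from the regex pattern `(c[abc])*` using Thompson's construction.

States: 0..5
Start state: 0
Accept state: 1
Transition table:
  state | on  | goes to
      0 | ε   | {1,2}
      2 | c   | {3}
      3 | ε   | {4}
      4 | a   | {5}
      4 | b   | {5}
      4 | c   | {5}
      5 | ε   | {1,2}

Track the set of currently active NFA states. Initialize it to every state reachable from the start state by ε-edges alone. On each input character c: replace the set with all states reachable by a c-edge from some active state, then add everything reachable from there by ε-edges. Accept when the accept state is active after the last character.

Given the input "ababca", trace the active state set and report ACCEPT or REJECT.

start: ε-closure({0}) = {0,1,2}
'a' @ 1: {}  — state set empty
rest 'babca' ignored (set empty)
end set {} — state 1 not in

Answer: REJECT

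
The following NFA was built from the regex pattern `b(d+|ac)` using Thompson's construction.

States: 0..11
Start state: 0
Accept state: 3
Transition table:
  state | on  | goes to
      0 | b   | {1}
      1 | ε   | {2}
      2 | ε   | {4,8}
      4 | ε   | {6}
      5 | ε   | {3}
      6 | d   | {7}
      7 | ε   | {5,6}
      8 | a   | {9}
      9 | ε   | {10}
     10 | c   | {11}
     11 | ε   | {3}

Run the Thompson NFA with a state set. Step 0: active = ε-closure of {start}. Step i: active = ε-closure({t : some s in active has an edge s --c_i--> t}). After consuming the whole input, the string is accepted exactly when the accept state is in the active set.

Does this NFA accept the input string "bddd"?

Answer: ACCEPT

Steps:
S₀ = ε-closure({0}) = {0}
'b' @ 1: {1,2,4,6,8}
'd' @ 2: {3,5,6,7}  ✓accept
'd' @ 3: {3,5,6,7}  ✓accept
'd' @ 4: {3,5,6,7}  ✓accept
end set {3,5,6,7} — state 3 in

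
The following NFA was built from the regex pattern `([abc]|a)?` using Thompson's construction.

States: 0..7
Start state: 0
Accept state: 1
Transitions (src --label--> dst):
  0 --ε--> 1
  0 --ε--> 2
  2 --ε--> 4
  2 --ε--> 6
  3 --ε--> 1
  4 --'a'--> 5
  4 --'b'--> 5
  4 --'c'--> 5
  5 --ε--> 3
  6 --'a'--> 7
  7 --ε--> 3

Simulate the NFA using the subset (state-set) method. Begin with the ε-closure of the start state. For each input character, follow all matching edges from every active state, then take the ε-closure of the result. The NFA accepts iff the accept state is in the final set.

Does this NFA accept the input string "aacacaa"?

Answer: REJECT

Steps:
initial (ε-close {0}): {0,1,2,4,6}
'a' @ 1: {1,3,5,7}  [accepting]
'a' @ 2: {}  — dead — no transitions
rest 'cacaa' ignored (set empty)
final: {}; accept 1 not in set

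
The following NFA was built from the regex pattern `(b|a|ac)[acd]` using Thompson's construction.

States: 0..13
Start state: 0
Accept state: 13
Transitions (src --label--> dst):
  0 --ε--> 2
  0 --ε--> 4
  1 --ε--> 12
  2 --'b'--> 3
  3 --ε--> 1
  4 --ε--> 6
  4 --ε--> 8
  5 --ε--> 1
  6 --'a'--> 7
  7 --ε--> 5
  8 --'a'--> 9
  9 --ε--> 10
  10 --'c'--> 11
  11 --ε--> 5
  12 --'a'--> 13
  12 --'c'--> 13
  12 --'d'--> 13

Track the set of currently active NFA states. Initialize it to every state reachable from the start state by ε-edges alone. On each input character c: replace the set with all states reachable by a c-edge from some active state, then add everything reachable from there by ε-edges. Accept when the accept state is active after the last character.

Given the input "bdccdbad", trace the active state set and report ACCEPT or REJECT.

Answer: REJECT

Derivation:
start: ε-closure({0}) = {0,2,4,6,8}
'b' @ 1: {1,3,12}
'd' @ 2: {13}  [accepting]
'c' @ 3: {}  — state set empty
rest 'cdbad' ignored (set empty)
end set {} — state 13 not in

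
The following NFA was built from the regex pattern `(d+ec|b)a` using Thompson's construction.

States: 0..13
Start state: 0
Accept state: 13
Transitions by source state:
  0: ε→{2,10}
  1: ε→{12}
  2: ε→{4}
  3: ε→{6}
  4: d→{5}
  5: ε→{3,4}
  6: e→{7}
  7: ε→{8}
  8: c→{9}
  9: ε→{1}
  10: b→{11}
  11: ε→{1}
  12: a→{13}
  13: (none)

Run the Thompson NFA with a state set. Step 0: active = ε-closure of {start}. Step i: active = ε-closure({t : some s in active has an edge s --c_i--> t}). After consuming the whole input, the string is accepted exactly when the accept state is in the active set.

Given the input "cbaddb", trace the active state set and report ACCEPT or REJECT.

Answer: REJECT

Steps:
initial (ε-close {0}): {0,2,4,10}
'c' @ 1: {}  — dead — no transitions
rest 'baddb' ignored (set empty)
end set {} — state 13 not in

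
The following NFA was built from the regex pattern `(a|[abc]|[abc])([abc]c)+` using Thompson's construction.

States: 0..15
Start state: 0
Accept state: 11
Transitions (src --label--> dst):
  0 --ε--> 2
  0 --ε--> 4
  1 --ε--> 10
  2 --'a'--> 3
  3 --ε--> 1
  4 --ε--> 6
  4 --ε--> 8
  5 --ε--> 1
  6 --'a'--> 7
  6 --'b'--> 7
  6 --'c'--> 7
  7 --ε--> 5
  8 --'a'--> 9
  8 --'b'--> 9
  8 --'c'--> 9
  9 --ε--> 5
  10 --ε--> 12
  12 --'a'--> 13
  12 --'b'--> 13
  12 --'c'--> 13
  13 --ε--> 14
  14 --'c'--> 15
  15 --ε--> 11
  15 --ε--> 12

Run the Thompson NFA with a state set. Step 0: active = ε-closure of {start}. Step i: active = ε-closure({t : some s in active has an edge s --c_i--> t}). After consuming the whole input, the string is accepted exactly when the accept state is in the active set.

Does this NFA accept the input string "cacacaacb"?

Answer: REJECT

Derivation:
start: ε-closure({0}) = {0,2,4,6,8}
'c' @ 1: {1,5,7,9,10,12}
'a' @ 2: {13,14}
'c' @ 3: {11,12,15}  (accept∈set)
'a' @ 4: {13,14}
'c' @ 5: {11,12,15}  (accept∈set)
'a' @ 6: {13,14}
'a' @ 7: {}  — dead — no transitions
rest 'cb' ignored (set empty)
after full input: {}  (accept=11 not in)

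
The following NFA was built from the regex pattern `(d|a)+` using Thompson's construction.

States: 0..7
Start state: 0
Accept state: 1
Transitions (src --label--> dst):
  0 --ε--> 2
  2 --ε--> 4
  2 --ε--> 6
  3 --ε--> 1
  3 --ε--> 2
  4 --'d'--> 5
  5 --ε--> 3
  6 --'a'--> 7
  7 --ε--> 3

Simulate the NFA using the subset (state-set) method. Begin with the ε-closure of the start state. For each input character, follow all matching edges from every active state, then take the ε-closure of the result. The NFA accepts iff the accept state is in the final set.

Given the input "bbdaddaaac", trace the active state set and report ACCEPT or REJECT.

start: ε-closure({0}) = {0,2,4,6}
'b' @ 1: {}  — dead — no transitions
rest 'bdaddaaac' ignored (set empty)
end set {} — state 1 not in

Answer: REJECT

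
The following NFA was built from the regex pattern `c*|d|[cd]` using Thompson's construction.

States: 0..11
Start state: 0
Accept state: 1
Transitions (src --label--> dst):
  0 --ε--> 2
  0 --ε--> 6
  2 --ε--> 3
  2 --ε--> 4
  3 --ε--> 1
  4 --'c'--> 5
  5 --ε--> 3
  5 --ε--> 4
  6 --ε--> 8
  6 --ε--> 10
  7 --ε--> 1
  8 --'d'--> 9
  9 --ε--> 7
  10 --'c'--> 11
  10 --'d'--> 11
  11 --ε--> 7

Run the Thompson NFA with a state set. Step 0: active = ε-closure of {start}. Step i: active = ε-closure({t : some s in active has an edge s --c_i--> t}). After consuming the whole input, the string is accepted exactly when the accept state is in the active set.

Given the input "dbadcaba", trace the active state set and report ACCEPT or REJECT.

initial (ε-close {0}): {0,1,2,3,4,6,8,10}
'd' @ 1: {1,7,9,11}  ✓accept
'b' @ 2: {}  — dead — no transitions
rest 'adcaba' ignored (set empty)
end set {} — state 1 not in

Answer: REJECT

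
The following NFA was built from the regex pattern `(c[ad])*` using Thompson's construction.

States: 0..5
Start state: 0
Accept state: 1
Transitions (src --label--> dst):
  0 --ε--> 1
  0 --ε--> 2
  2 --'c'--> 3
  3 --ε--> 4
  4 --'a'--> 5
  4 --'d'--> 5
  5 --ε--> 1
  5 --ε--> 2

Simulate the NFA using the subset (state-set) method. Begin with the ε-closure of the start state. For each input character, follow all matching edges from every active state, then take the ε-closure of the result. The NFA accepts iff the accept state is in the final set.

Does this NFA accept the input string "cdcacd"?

initial (ε-close {0}): {0,1,2}
'c' @ 1: {3,4}
'd' @ 2: {1,2,5}  ✓accept
'c' @ 3: {3,4}
'a' @ 4: {1,2,5}  ✓accept
'c' @ 5: {3,4}
'd' @ 6: {1,2,5}  ✓accept
after full input: {1,2,5}  (accept=1 in)

Answer: ACCEPT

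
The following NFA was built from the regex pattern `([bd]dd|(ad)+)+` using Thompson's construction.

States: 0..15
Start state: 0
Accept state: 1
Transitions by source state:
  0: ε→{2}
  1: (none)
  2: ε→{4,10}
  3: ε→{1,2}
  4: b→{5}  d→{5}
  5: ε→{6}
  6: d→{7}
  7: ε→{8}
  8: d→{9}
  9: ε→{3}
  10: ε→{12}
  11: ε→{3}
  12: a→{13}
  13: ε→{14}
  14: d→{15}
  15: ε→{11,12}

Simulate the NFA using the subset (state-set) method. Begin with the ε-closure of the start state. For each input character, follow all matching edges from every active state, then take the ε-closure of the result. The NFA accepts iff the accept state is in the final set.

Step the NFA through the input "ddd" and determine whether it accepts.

initial (ε-close {0}): {0,2,4,10,12}
'd' @ 1: {5,6}
'd' @ 2: {7,8}
'd' @ 3: {1,2,3,4,9,10,12}  ✓accept
final: {1,2,3,4,9,10,12}; accept 1 in set

Answer: ACCEPT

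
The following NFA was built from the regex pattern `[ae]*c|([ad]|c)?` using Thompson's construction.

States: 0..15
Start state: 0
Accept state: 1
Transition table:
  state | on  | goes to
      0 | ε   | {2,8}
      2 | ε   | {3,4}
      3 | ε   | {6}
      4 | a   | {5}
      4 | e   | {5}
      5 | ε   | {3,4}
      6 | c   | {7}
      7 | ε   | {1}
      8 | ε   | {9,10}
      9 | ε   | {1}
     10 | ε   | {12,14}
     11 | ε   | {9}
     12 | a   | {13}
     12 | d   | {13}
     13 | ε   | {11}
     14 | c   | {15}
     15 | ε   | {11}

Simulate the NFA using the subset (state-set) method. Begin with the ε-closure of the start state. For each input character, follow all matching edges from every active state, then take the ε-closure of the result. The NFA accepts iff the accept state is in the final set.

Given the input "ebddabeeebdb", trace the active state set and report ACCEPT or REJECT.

Answer: REJECT

Steps:
S₀ = ε-closure({0}) = {0,1,2,3,4,6,8,9,10,12,14}
'e' @ 1: {3,4,5,6}
'b' @ 2: {}  — dead — no transitions
rest 'ddabeeebdb' ignored (set empty)
final: {}; accept 1 not in set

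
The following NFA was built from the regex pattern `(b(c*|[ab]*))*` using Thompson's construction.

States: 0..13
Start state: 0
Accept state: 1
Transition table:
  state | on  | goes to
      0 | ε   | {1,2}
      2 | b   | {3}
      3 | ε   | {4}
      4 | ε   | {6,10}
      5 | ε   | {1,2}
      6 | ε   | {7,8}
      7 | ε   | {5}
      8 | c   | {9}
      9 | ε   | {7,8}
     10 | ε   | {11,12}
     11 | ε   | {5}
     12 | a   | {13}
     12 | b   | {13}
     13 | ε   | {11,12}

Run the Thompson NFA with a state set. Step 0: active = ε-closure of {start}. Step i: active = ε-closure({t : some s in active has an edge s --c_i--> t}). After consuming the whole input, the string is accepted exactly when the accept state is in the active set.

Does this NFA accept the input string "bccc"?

Answer: ACCEPT

Derivation:
initial (ε-close {0}): {0,1,2}
'b' @ 1: {1,2,3,4,5,6,7,8,10,11,12}  ✓accept
'c' @ 2: {1,2,5,7,8,9}  ✓accept
'c' @ 3: {1,2,5,7,8,9}  ✓accept
'c' @ 4: {1,2,5,7,8,9}  ✓accept
after full input: {1,2,5,7,8,9}  (accept=1 in)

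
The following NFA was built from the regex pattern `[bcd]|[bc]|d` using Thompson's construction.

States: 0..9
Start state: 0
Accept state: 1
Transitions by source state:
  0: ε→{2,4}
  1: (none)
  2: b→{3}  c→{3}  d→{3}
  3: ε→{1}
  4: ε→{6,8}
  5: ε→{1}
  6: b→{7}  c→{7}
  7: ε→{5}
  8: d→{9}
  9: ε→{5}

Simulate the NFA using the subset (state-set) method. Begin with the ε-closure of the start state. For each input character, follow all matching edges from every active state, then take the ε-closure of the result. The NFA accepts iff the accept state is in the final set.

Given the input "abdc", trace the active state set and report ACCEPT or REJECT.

Answer: REJECT

Derivation:
S₀ = ε-closure({0}) = {0,2,4,6,8}
'a' @ 1: {}  — no active states
rest 'bdc' ignored (set empty)
final: {}; accept 1 not in set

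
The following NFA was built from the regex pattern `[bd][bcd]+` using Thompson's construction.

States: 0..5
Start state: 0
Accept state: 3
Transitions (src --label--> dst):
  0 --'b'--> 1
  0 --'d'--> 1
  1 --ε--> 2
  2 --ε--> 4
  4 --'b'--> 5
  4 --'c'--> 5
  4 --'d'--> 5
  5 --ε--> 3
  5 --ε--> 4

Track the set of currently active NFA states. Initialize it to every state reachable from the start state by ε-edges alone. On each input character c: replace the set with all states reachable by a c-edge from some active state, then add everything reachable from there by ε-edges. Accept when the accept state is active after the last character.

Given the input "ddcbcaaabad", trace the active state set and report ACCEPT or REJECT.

start: ε-closure({0}) = {0}
'd' @ 1: {1,2,4}
'd' @ 2: {3,4,5}  [accepting]
'c' @ 3: {3,4,5}  [accepting]
'b' @ 4: {3,4,5}  [accepting]
'c' @ 5: {3,4,5}  [accepting]
'a' @ 6: {}  — dead — no transitions
rest 'aabad' ignored (set empty)
end set {} — state 3 not in

Answer: REJECT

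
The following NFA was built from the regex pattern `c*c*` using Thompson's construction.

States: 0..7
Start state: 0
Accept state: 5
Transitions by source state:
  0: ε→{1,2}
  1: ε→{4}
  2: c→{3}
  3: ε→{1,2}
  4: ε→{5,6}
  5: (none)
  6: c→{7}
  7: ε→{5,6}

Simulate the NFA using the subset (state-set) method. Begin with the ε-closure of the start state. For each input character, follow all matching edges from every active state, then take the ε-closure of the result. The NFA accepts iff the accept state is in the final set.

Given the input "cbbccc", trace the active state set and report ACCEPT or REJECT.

start: ε-closure({0}) = {0,1,2,4,5,6}
'c' @ 1: {1,2,3,4,5,6,7}  ✓accept
'b' @ 2: {}  — dead — no transitions
rest 'bccc' ignored (set empty)
end set {} — state 5 not in

Answer: REJECT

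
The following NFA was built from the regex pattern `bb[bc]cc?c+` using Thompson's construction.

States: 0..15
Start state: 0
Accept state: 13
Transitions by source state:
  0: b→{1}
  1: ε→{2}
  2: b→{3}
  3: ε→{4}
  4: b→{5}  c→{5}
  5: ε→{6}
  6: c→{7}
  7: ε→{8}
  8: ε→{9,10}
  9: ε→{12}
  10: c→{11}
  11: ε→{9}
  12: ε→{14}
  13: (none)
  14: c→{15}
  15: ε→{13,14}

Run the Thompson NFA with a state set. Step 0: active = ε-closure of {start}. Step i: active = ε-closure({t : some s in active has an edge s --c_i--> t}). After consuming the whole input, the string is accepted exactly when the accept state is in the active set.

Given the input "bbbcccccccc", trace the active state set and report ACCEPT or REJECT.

S₀ = ε-closure({0}) = {0}
'b' @ 1: {1,2}
'b' @ 2: {3,4}
'b' @ 3: {5,6}
'c' @ 4: {7,8,9,10,12,14}
'c' @ 5: {9,11,12,13,14,15}  [accepting]
'c' @ 6: {13,14,15}  [accepting]
'c' @ 7: {13,14,15}  [accepting]
'c' @ 8: {13,14,15}  [accepting]
'c' @ 9: {13,14,15}  [accepting]
'c' @ 10: {13,14,15}  [accepting]
'c' @ 11: {13,14,15}  [accepting]
final: {13,14,15}; accept 13 in set

Answer: ACCEPT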